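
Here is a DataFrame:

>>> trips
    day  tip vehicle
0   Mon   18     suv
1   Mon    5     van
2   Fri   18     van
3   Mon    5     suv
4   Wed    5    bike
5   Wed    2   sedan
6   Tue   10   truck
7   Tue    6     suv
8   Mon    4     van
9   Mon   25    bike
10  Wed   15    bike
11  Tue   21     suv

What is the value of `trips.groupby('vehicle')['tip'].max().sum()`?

76

group by vehicle, max of tip:
vehicle
bike     25
sedan     2
suv      21
truck    10
van      18
Name: tip, dtype: int64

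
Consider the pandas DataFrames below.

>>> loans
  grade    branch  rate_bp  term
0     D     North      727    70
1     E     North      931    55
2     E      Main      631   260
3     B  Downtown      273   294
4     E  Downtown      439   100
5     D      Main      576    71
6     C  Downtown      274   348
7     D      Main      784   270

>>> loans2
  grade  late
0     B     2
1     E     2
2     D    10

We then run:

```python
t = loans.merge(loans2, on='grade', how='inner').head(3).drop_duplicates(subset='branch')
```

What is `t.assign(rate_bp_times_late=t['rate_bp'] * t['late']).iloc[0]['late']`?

10

merge on 'grade' (how='inner') → 7 rows:
  grade    branch  rate_bp  term  late
0     D     North      727    70    10
1     E     North      931    55     2
2     E      Main      631   260     2
3     B  Downtown      273   294     2
4     E  Downtown      439   100     2
5     D      Main      576    71    10
6     D      Main      784   270    10
take first 3 rows:
  grade branch  rate_bp  term  late
0     D  North      727    70    10
1     E  North      931    55     2
2     E   Main      631   260     2
drop duplicate branch (keep=first):
  grade branch  rate_bp  term  late
0     D  North      727    70    10
2     E   Main      631   260     2
add column rate_bp_times_late = t['rate_bp'] * t['late']:
  grade branch  rate_bp  term  late  rate_bp_times_late
0     D  North      727    70    10                7270
2     E   Main      631   260     2                1262
value at position 0, column 'late' → 10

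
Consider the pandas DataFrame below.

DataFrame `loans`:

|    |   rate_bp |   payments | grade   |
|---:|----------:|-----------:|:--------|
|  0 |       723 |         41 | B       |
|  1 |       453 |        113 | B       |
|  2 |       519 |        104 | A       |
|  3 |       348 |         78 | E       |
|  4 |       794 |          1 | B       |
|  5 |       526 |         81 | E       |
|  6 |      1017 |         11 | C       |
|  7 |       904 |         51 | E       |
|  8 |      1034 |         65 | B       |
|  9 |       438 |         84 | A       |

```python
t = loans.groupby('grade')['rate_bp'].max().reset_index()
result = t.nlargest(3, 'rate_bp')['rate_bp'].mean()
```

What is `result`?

985.0

group by grade, max of rate_bp:
grade
A     519
B    1034
C    1017
E     904
Name: rate_bp, dtype: int64
reset_index():
  grade  rate_bp
0     A      519
1     B     1034
2     C     1017
3     E      904
take 3 rows with largest rate_bp:
  grade  rate_bp
1     B     1034
2     C     1017
3     E      904
Reading off the mean of column 'rate_bp', we get 985.0.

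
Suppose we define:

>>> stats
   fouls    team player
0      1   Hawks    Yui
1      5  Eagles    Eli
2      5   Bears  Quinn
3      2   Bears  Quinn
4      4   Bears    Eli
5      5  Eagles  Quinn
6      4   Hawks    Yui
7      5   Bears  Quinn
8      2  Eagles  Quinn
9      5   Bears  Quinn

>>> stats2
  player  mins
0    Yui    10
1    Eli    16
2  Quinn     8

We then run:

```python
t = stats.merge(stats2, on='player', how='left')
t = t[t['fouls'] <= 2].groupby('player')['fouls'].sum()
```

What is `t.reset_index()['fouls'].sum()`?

merge on 'player' (how='left') → 10 rows:
   fouls    team player  mins
0      1   Hawks    Yui    10
1      5  Eagles    Eli    16
2      5   Bears  Quinn     8
3      2   Bears  Quinn     8
4      4   Bears    Eli    16
5      5  Eagles  Quinn     8
6      4   Hawks    Yui    10
7      5   Bears  Quinn     8
8      2  Eagles  Quinn     8
9      5   Bears  Quinn     8
filter rows where fouls <= 2:
   fouls    team player  mins
0      1   Hawks    Yui    10
3      2   Bears  Quinn     8
8      2  Eagles  Quinn     8
group by player, sum of fouls:
player
Quinn    4
Yui      1
Name: fouls, dtype: int64
reset_index():
  player  fouls
0  Quinn      4
1    Yui      1
Reading off the sum of column 'fouls', we get 5.

5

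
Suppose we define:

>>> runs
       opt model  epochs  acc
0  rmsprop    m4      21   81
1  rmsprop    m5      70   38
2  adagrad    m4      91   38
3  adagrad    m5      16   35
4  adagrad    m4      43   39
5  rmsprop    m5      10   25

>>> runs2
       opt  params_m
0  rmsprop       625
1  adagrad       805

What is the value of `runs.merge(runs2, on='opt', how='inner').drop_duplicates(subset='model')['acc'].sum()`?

merge on 'opt' (how='inner') → 6 rows:
       opt model  epochs  acc  params_m
0  rmsprop    m4      21   81       625
1  rmsprop    m5      70   38       625
2  adagrad    m4      91   38       805
3  adagrad    m5      16   35       805
4  adagrad    m4      43   39       805
5  rmsprop    m5      10   25       625
drop duplicate model (keep=first):
       opt model  epochs  acc  params_m
0  rmsprop    m4      21   81       625
1  rmsprop    m5      70   38       625
sum of column 'acc' → 119

119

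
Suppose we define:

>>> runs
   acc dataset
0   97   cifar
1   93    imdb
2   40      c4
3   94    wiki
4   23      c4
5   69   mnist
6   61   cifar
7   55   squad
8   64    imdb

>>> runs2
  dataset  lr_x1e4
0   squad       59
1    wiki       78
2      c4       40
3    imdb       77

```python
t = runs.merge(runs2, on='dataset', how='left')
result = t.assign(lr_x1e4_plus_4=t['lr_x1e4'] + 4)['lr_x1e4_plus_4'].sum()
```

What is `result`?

395.0

merge on 'dataset' (how='left') → 9 rows:
   acc dataset  lr_x1e4
0   97   cifar      NaN
1   93    imdb     77.0
2   40      c4     40.0
3   94    wiki     78.0
4   23      c4     40.0
5   69   mnist      NaN
6   61   cifar      NaN
7   55   squad     59.0
8   64    imdb     77.0
add column lr_x1e4_plus_4 = t['lr_x1e4'] + 4:
   acc dataset  lr_x1e4  lr_x1e4_plus_4
0   97   cifar      NaN             NaN
1   93    imdb     77.0            81.0
2   40      c4     40.0            44.0
3   94    wiki     78.0            82.0
4   23      c4     40.0            44.0
5   69   mnist      NaN             NaN
6   61   cifar      NaN             NaN
7   55   squad     59.0            63.0
8   64    imdb     77.0            81.0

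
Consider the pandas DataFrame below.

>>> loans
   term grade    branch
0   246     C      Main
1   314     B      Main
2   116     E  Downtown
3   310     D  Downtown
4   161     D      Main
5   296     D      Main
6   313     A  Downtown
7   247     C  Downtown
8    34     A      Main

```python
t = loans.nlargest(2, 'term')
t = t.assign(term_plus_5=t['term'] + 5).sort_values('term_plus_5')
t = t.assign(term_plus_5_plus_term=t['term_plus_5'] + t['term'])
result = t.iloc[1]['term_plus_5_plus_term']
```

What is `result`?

633

take 2 rows with largest term:
   term grade    branch
1   314     B      Main
6   313     A  Downtown
add column term_plus_5 = t['term'] + 5:
   term grade    branch  term_plus_5
1   314     B      Main          319
6   313     A  Downtown          318
sort by term_plus_5:
   term grade    branch  term_plus_5
6   313     A  Downtown          318
1   314     B      Main          319
add column term_plus_5_plus_term = t['term_plus_5'] + t['term']:
   term grade    branch  term_plus_5  term_plus_5_plus_term
6   313     A  Downtown          318                    631
1   314     B      Main          319                    633
Then the value at position 1, column 'term_plus_5_plus_term': 633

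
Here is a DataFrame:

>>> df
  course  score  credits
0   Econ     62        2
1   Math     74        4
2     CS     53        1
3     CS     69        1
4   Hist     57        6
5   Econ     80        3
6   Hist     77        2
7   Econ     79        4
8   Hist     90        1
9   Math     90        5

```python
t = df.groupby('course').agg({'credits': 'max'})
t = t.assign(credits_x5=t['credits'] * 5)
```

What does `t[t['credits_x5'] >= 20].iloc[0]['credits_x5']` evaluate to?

group by course, max of credits:
        credits
course         
CS            1
Econ          4
Hist          6
Math          5
add column credits_x5 = t['credits'] * 5:
        credits  credits_x5
course                     
CS            1           5
Econ          4          20
Hist          6          30
Math          5          25
filter rows where credits_x5 >= 20:
        credits  credits_x5
course                     
Econ          4          20
Hist          6          30
Math          5          25
value at position 0, column 'credits_x5' → 20

20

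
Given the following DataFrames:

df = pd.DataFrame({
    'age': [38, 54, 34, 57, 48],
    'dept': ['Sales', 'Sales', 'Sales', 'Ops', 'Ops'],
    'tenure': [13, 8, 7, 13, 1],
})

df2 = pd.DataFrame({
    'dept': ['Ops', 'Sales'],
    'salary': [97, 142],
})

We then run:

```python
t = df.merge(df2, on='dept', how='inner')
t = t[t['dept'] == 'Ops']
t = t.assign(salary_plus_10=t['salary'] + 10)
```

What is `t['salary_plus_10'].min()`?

107

merge on 'dept' (how='inner') → 5 rows:
   age   dept  tenure  salary
0   38  Sales      13     142
1   54  Sales       8     142
2   34  Sales       7     142
3   57    Ops      13      97
4   48    Ops       1      97
filter rows where dept == 'Ops':
   age dept  tenure  salary
3   57  Ops      13      97
4   48  Ops       1      97
add column salary_plus_10 = t['salary'] + 10:
   age dept  tenure  salary  salary_plus_10
3   57  Ops      13      97             107
4   48  Ops       1      97             107
Reading off the min of column 'salary_plus_10', we get 107.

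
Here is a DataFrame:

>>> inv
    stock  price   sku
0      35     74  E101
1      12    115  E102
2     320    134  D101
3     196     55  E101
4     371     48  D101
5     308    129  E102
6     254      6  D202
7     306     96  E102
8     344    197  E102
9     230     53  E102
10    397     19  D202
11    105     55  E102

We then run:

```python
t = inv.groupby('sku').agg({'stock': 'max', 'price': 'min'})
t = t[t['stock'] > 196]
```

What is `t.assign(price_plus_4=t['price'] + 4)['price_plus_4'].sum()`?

119

group by sku: max(stock), min(price):
      stock  price
sku               
D101    371     48
D202    397      6
E101    196     55
E102    344     53
filter rows where stock > 196:
      stock  price
sku               
D101    371     48
D202    397      6
E102    344     53
add column price_plus_4 = t['price'] + 4:
      stock  price  price_plus_4
sku                             
D101    371     48            52
D202    397      6            10
E102    344     53            57
Hence 119.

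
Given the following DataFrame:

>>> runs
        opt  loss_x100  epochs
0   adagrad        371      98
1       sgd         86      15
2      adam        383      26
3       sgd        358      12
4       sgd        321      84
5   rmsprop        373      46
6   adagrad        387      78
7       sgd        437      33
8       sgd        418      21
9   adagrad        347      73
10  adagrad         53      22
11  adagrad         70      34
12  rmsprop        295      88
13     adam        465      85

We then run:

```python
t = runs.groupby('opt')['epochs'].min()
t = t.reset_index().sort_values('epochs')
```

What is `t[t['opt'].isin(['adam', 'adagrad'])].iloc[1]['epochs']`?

26

group by opt, min of epochs:
opt
adagrad    22
adam       26
rmsprop    46
sgd        12
Name: epochs, dtype: int64
reset_index():
       opt  epochs
0  adagrad      22
1     adam      26
2  rmsprop      46
3      sgd      12
sort by epochs:
       opt  epochs
3      sgd      12
0  adagrad      22
1     adam      26
2  rmsprop      46
filter rows where opt in ['adam', 'adagrad']:
       opt  epochs
0  adagrad      22
1     adam      26
Then the value at position 1, column 'epochs': 26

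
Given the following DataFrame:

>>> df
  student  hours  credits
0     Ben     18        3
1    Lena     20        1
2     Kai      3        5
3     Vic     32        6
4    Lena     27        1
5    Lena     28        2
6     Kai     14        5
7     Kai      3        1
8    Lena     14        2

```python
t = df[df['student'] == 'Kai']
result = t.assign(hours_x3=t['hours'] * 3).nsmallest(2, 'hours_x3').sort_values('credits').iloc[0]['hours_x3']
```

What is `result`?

9

filter rows where student == 'Kai':
  student  hours  credits
2     Kai      3        5
6     Kai     14        5
7     Kai      3        1
add column hours_x3 = t['hours'] * 3:
  student  hours  credits  hours_x3
2     Kai      3        5         9
6     Kai     14        5        42
7     Kai      3        1         9
take 2 rows with smallest hours_x3:
  student  hours  credits  hours_x3
2     Kai      3        5         9
7     Kai      3        1         9
sort by credits:
  student  hours  credits  hours_x3
7     Kai      3        1         9
2     Kai      3        5         9
Hence 9.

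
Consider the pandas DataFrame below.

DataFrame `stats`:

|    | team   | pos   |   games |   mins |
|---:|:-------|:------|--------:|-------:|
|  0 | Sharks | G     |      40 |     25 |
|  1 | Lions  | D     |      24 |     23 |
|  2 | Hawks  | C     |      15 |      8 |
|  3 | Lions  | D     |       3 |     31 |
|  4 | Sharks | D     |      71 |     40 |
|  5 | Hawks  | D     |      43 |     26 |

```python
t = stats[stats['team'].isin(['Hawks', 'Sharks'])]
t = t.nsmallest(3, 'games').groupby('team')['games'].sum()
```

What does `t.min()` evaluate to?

filter rows where team in ['Hawks', 'Sharks']:
     team pos  games  mins
0  Sharks   G     40    25
2   Hawks   C     15     8
4  Sharks   D     71    40
5   Hawks   D     43    26
take 3 rows with smallest games:
     team pos  games  mins
2   Hawks   C     15     8
0  Sharks   G     40    25
5   Hawks   D     43    26
group by team, sum of games:
team
Hawks     58
Sharks    40
Name: games, dtype: int64
Finally, min of the resulting series = 40.

40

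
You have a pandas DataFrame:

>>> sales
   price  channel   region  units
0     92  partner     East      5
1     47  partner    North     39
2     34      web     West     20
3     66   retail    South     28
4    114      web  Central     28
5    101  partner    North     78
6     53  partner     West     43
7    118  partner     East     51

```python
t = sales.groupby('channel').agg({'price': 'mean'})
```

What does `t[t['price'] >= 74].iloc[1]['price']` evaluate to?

74.0

group by channel, mean of price:
         price
channel       
partner   82.2
retail    66.0
web       74.0
filter rows where price >= 74:
         price
channel       
partner   82.2
web       74.0
Reading off the value at position 1, column 'price', we get 74.0.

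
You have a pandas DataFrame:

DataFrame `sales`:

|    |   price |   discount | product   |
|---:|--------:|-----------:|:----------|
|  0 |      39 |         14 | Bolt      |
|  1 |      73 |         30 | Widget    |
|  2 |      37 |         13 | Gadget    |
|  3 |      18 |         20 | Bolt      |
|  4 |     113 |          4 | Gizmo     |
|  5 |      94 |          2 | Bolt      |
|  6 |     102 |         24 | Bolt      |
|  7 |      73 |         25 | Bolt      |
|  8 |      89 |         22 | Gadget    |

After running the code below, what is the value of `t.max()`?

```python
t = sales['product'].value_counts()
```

value_counts of product:
product
Bolt      5
Gadget    2
Widget    1
Gizmo     1
Name: count, dtype: int64
So max() = 5.

5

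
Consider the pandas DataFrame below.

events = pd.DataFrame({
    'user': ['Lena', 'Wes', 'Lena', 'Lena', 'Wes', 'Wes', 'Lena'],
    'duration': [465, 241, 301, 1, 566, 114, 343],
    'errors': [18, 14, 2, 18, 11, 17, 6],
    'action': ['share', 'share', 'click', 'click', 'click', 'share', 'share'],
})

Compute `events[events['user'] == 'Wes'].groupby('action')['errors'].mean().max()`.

15.5

filter rows where user == 'Wes':
  user  duration  errors action
1  Wes       241      14  share
4  Wes       566      11  click
5  Wes       114      17  share
group by action, mean of errors:
action
click    11.0
share    15.5
Name: errors, dtype: float64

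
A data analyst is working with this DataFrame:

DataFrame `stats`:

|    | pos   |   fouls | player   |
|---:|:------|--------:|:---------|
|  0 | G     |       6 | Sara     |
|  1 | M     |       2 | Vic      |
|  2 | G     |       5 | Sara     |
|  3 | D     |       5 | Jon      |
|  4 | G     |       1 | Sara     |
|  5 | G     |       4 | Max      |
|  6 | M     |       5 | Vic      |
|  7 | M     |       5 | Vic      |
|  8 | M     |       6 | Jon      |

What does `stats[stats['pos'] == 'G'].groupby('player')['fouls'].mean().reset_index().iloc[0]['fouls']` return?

filter rows where pos == 'G':
  pos  fouls player
0   G      6   Sara
2   G      5   Sara
4   G      1   Sara
5   G      4    Max
group by player, mean of fouls:
player
Max     4.0
Sara    4.0
Name: fouls, dtype: float64
reset_index():
  player  fouls
0    Max    4.0
1   Sara    4.0
Hence 4.0.

4.0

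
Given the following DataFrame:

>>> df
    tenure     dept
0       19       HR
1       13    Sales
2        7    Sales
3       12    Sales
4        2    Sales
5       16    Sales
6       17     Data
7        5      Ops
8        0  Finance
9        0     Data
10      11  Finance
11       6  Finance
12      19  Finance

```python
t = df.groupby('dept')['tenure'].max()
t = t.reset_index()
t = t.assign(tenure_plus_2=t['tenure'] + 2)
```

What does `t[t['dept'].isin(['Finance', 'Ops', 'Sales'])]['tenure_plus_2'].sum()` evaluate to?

46

group by dept, max of tenure:
dept
Data       17
Finance    19
HR         19
Ops         5
Sales      16
Name: tenure, dtype: int64
reset_index():
      dept  tenure
0     Data      17
1  Finance      19
2       HR      19
3      Ops       5
4    Sales      16
add column tenure_plus_2 = t['tenure'] + 2:
      dept  tenure  tenure_plus_2
0     Data      17             19
1  Finance      19             21
2       HR      19             21
3      Ops       5              7
4    Sales      16             18
filter rows where dept in ['Finance', 'Ops', 'Sales']:
      dept  tenure  tenure_plus_2
1  Finance      19             21
3      Ops       5              7
4    Sales      16             18
sum of column 'tenure_plus_2' → 46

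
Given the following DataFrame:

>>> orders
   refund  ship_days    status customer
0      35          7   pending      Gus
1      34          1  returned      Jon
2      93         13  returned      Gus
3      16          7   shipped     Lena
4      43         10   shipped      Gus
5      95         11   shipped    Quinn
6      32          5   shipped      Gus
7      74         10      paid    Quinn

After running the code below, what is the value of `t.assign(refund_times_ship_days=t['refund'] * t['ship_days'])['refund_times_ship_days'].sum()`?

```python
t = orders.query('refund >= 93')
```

2254

filter rows where refund >= 93:
   refund  ship_days    status customer
2      93         13  returned      Gus
5      95         11   shipped    Quinn
add column refund_times_ship_days = t['refund'] * t['ship_days']:
   refund  ship_days    status customer  refund_times_ship_days
2      93         13  returned      Gus                    1209
5      95         11   shipped    Quinn                    1045
sum of column 'refund_times_ship_days' → 2254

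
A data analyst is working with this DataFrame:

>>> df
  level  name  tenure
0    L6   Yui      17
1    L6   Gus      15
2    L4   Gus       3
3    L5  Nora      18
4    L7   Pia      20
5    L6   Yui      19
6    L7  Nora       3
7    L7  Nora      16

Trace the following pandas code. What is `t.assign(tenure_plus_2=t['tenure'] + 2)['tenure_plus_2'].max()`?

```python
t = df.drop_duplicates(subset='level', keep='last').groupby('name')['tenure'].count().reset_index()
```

4

drop duplicate level (keep=last):
  level  name  tenure
2    L4   Gus       3
3    L5  Nora      18
5    L6   Yui      19
7    L7  Nora      16
group by name, count of tenure:
name
Gus     1
Nora    2
Yui     1
Name: tenure, dtype: int64
reset_index():
   name  tenure
0   Gus       1
1  Nora       2
2   Yui       1
add column tenure_plus_2 = t['tenure'] + 2:
   name  tenure  tenure_plus_2
0   Gus       1              3
1  Nora       2              4
2   Yui       1              3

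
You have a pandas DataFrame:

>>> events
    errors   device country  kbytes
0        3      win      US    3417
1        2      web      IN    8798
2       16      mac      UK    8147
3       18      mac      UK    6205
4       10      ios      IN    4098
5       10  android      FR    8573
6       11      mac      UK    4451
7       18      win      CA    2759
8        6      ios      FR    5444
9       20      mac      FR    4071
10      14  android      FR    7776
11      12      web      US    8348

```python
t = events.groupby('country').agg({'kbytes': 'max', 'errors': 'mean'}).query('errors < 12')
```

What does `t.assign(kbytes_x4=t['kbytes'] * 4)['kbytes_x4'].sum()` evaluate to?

group by country: max(kbytes), mean(errors):
         kbytes  errors
country                
CA         2759    18.0
FR         8573    12.5
IN         8798     6.0
UK         8147    15.0
US         8348     7.5
filter rows where errors < 12:
         kbytes  errors
country                
IN         8798     6.0
US         8348     7.5
add column kbytes_x4 = t['kbytes'] * 4:
         kbytes  errors  kbytes_x4
country                           
IN         8798     6.0      35192
US         8348     7.5      33392

68584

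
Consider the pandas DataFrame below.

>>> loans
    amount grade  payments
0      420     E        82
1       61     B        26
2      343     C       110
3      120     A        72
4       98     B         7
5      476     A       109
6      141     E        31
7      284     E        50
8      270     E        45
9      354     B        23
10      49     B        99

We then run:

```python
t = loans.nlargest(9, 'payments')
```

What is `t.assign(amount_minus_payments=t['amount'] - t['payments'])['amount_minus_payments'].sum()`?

take 9 rows with largest payments:
    amount grade  payments
2      343     C       110
5      476     A       109
10      49     B        99
0      420     E        82
3      120     A        72
7      284     E        50
8      270     E        45
6      141     E        31
1       61     B        26
add column amount_minus_payments = t['amount'] - t['payments']:
    amount grade  payments  amount_minus_payments
2      343     C       110                    233
5      476     A       109                    367
10      49     B        99                    -50
0      420     E        82                    338
3      120     A        72                     48
7      284     E        50                    234
8      270     E        45                    225
6      141     E        31                    110
1       61     B        26                     35
So sum() = 1540.

1540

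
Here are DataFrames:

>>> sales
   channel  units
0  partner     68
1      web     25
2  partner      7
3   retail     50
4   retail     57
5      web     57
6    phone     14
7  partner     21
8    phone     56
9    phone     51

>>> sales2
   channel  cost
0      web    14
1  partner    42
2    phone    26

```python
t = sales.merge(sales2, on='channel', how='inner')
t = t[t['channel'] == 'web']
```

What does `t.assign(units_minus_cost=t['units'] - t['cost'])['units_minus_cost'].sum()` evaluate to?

54

merge on 'channel' (how='inner') → 8 rows:
   channel  units  cost
0  partner     68    42
1      web     25    14
2  partner      7    42
3      web     57    14
4    phone     14    26
5  partner     21    42
6    phone     56    26
7    phone     51    26
filter rows where channel == 'web':
  channel  units  cost
1     web     25    14
3     web     57    14
add column units_minus_cost = t['units'] - t['cost']:
  channel  units  cost  units_minus_cost
1     web     25    14                11
3     web     57    14                43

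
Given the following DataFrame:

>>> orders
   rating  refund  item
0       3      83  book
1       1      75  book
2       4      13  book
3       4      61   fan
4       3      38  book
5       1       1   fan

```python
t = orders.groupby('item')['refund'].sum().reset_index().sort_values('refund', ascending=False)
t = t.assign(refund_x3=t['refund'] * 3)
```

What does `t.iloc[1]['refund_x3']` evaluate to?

186

group by item, sum of refund:
item
book    209
fan      62
Name: refund, dtype: int64
reset_index():
   item  refund
0  book     209
1   fan      62
sort by refund descending:
   item  refund
0  book     209
1   fan      62
add column refund_x3 = t['refund'] * 3:
   item  refund  refund_x3
0  book     209        627
1   fan      62        186
Finally, value at position 1, column 'refund_x3' = 186.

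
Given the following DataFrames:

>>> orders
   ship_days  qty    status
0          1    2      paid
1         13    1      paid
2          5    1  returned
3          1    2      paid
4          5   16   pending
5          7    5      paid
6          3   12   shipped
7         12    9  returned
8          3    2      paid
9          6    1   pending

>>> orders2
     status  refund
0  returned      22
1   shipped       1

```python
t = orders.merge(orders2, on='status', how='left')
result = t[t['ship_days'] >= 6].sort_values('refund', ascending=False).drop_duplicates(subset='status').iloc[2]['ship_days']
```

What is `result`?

6

merge on 'status' (how='left') → 10 rows:
   ship_days  qty    status  refund
0          1    2      paid     NaN
1         13    1      paid     NaN
2          5    1  returned    22.0
3          1    2      paid     NaN
4          5   16   pending     NaN
5          7    5      paid     NaN
6          3   12   shipped     1.0
7         12    9  returned    22.0
8          3    2      paid     NaN
9          6    1   pending     NaN
filter rows where ship_days >= 6:
   ship_days  qty    status  refund
1         13    1      paid     NaN
5          7    5      paid     NaN
7         12    9  returned    22.0
9          6    1   pending     NaN
sort by refund descending:
   ship_days  qty    status  refund
7         12    9  returned    22.0
1         13    1      paid     NaN
5          7    5      paid     NaN
9          6    1   pending     NaN
drop duplicate status (keep=first):
   ship_days  qty    status  refund
7         12    9  returned    22.0
1         13    1      paid     NaN
9          6    1   pending     NaN
Hence 6.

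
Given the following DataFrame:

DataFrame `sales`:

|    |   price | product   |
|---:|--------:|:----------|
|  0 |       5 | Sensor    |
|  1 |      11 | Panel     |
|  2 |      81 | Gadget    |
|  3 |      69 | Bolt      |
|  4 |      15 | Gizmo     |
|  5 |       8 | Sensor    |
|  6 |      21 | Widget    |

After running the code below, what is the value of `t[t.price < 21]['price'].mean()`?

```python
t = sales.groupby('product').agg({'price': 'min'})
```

group by product, min of price:
         price
product       
Bolt        69
Gadget      81
Gizmo       15
Panel       11
Sensor       5
Widget      21
filter rows where price < 21:
         price
product       
Gizmo       15
Panel       11
Sensor       5

10.3333333333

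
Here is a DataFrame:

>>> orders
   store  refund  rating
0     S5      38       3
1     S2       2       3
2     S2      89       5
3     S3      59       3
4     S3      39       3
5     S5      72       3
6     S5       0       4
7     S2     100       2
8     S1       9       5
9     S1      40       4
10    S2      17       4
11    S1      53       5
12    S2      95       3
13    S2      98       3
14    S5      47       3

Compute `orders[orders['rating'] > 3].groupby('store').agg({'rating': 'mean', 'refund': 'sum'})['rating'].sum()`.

13.1666666667

filter rows where rating > 3:
   store  refund  rating
2     S2      89       5
6     S5       0       4
8     S1       9       5
9     S1      40       4
10    S2      17       4
11    S1      53       5
group by store: mean(rating), sum(refund):
         rating  refund
store                  
S1     4.666667     102
S2     4.500000     106
S5     4.000000       0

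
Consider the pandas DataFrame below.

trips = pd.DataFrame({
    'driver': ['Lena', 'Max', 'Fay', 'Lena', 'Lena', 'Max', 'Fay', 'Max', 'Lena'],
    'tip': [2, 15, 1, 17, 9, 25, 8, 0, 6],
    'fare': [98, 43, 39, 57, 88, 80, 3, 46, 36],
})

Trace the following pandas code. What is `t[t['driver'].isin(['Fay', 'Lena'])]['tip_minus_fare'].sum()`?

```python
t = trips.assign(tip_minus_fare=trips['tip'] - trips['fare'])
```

-278

add column tip_minus_fare = trips['tip'] - trips['fare']:
  driver  tip  fare  tip_minus_fare
0   Lena    2    98             -96
1    Max   15    43             -28
2    Fay    1    39             -38
3   Lena   17    57             -40
4   Lena    9    88             -79
5    Max   25    80             -55
6    Fay    8     3               5
7    Max    0    46             -46
8   Lena    6    36             -30
filter rows where driver in ['Fay', 'Lena']:
  driver  tip  fare  tip_minus_fare
0   Lena    2    98             -96
2    Fay    1    39             -38
3   Lena   17    57             -40
4   Lena    9    88             -79
6    Fay    8     3               5
8   Lena    6    36             -30
Finally, sum of column 'tip_minus_fare' = -278.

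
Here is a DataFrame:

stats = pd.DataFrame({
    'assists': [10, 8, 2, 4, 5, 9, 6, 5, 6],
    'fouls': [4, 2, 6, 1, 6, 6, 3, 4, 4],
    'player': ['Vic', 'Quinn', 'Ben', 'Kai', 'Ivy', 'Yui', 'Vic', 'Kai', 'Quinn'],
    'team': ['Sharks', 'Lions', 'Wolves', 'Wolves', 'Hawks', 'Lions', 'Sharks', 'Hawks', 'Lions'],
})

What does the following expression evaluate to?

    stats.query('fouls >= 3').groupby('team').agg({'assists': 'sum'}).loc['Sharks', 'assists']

16

filter rows where fouls >= 3:
   assists  fouls player    team
0       10      4    Vic  Sharks
2        2      6    Ben  Wolves
4        5      6    Ivy   Hawks
5        9      6    Yui   Lions
6        6      3    Vic  Sharks
7        5      4    Kai   Hawks
8        6      4  Quinn   Lions
group by team, sum of assists:
        assists
team           
Hawks        10
Lions        15
Sharks       16
Wolves        2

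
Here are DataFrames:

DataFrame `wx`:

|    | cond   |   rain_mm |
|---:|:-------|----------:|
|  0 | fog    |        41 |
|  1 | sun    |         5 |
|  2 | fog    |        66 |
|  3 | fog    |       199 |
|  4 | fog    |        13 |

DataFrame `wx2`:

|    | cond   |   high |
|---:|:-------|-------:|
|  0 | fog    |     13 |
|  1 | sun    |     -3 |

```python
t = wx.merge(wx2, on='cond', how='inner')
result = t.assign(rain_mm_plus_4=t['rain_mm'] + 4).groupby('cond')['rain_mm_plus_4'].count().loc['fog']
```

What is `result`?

4

merge on 'cond' (how='inner') → 5 rows:
  cond  rain_mm  high
0  fog       41    13
1  sun        5    -3
2  fog       66    13
3  fog      199    13
4  fog       13    13
add column rain_mm_plus_4 = t['rain_mm'] + 4:
  cond  rain_mm  high  rain_mm_plus_4
0  fog       41    13              45
1  sun        5    -3               9
2  fog       66    13              70
3  fog      199    13             203
4  fog       13    13              17
group by cond, count of rain_mm_plus_4:
cond
fog    4
sun    1
Name: rain_mm_plus_4, dtype: int64
value at index 'fog' → 4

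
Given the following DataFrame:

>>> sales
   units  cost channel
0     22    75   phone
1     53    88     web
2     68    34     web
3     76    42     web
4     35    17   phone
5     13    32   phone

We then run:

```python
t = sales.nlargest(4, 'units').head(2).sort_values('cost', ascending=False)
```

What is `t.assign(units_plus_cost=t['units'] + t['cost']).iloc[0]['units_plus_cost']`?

take 4 rows with largest units:
   units  cost channel
3     76    42     web
2     68    34     web
1     53    88     web
4     35    17   phone
take first 2 rows:
   units  cost channel
3     76    42     web
2     68    34     web
sort by cost descending:
   units  cost channel
3     76    42     web
2     68    34     web
add column units_plus_cost = t['units'] + t['cost']:
   units  cost channel  units_plus_cost
3     76    42     web              118
2     68    34     web              102

118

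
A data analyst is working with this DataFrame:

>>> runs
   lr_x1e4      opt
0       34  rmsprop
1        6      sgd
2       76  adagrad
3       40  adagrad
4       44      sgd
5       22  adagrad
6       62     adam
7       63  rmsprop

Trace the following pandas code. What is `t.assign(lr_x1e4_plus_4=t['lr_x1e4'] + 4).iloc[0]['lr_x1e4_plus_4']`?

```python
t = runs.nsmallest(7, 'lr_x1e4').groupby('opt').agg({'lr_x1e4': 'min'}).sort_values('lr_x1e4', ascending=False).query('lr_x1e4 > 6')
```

66

take 7 rows with smallest lr_x1e4:
   lr_x1e4      opt
1        6      sgd
5       22  adagrad
0       34  rmsprop
3       40  adagrad
4       44      sgd
6       62     adam
7       63  rmsprop
group by opt, min of lr_x1e4:
         lr_x1e4
opt             
adagrad       22
adam          62
rmsprop       34
sgd            6
sort by lr_x1e4 descending:
         lr_x1e4
opt             
adam          62
rmsprop       34
adagrad       22
sgd            6
filter rows where lr_x1e4 > 6:
         lr_x1e4
opt             
adam          62
rmsprop       34
adagrad       22
add column lr_x1e4_plus_4 = t['lr_x1e4'] + 4:
         lr_x1e4  lr_x1e4_plus_4
opt                             
adam          62              66
rmsprop       34              38
adagrad       22              26
Hence 66.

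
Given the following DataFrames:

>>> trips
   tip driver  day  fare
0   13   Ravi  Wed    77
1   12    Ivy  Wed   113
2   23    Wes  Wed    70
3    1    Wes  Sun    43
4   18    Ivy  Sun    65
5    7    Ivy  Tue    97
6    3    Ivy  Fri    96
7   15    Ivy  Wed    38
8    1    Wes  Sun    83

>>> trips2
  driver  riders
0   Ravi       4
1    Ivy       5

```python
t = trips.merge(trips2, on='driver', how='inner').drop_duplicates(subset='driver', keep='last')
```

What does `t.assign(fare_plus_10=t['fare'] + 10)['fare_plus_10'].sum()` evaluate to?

merge on 'driver' (how='inner') → 6 rows:
   tip driver  day  fare  riders
0   13   Ravi  Wed    77       4
1   12    Ivy  Wed   113       5
2   18    Ivy  Sun    65       5
3    7    Ivy  Tue    97       5
4    3    Ivy  Fri    96       5
5   15    Ivy  Wed    38       5
drop duplicate driver (keep=last):
   tip driver  day  fare  riders
0   13   Ravi  Wed    77       4
5   15    Ivy  Wed    38       5
add column fare_plus_10 = t['fare'] + 10:
   tip driver  day  fare  riders  fare_plus_10
0   13   Ravi  Wed    77       4            87
5   15    Ivy  Wed    38       5            48
Finally, sum of column 'fare_plus_10' = 135.

135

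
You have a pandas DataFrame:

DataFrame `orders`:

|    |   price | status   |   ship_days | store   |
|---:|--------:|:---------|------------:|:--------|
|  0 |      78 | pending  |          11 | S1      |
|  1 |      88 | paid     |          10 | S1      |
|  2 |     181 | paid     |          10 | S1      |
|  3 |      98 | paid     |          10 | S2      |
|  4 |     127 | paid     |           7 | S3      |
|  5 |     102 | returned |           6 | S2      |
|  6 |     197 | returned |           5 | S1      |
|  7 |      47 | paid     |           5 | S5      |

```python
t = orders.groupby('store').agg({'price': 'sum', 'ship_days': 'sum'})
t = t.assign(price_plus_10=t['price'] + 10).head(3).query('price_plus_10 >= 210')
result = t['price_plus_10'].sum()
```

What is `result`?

764

group by store: sum(price), sum(ship_days):
       price  ship_days
store                  
S1       544         36
S2       200         16
S3       127          7
S5        47          5
add column price_plus_10 = t['price'] + 10:
       price  ship_days  price_plus_10
store                                 
S1       544         36            554
S2       200         16            210
S3       127          7            137
S5        47          5             57
take first 3 rows:
       price  ship_days  price_plus_10
store                                 
S1       544         36            554
S2       200         16            210
S3       127          7            137
filter rows where price_plus_10 >= 210:
       price  ship_days  price_plus_10
store                                 
S1       544         36            554
S2       200         16            210
So sum() = 764.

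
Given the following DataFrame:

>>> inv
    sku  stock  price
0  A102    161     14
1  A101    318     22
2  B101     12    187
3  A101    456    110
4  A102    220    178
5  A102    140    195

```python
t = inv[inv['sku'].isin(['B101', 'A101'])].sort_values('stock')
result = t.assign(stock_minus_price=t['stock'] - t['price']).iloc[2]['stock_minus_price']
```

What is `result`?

346

filter rows where sku in ['B101', 'A101']:
    sku  stock  price
1  A101    318     22
2  B101     12    187
3  A101    456    110
sort by stock:
    sku  stock  price
2  B101     12    187
1  A101    318     22
3  A101    456    110
add column stock_minus_price = t['stock'] - t['price']:
    sku  stock  price  stock_minus_price
2  B101     12    187               -175
1  A101    318     22                296
3  A101    456    110                346
Hence 346.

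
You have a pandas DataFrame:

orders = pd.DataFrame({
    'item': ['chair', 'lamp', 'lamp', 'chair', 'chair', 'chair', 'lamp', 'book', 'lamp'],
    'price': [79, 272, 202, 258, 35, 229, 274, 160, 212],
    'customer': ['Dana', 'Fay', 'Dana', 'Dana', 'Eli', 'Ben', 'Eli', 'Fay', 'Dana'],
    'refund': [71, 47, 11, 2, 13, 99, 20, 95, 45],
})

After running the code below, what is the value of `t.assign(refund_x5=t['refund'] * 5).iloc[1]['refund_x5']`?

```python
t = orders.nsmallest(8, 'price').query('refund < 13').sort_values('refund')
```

55

take 8 rows with smallest price:
    item  price customer  refund
4  chair     35      Eli      13
0  chair     79     Dana      71
7   book    160      Fay      95
2   lamp    202     Dana      11
8   lamp    212     Dana      45
5  chair    229      Ben      99
3  chair    258     Dana       2
1   lamp    272      Fay      47
filter rows where refund < 13:
    item  price customer  refund
2   lamp    202     Dana      11
3  chair    258     Dana       2
sort by refund:
    item  price customer  refund
3  chair    258     Dana       2
2   lamp    202     Dana      11
add column refund_x5 = t['refund'] * 5:
    item  price customer  refund  refund_x5
3  chair    258     Dana       2         10
2   lamp    202     Dana      11         55
So iloc[1]['refund_x5'] = 55.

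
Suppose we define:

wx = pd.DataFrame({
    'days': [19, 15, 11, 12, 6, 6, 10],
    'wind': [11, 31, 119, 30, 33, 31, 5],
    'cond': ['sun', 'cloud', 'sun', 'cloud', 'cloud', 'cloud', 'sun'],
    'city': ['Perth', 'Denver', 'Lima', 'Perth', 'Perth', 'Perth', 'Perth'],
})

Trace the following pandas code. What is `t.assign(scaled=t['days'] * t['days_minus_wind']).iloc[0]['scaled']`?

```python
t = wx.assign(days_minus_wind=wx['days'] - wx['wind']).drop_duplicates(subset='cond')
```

152

add column days_minus_wind = wx['days'] - wx['wind']:
   days  wind   cond    city  days_minus_wind
0    19    11    sun   Perth                8
1    15    31  cloud  Denver              -16
2    11   119    sun    Lima             -108
3    12    30  cloud   Perth              -18
4     6    33  cloud   Perth              -27
5     6    31  cloud   Perth              -25
6    10     5    sun   Perth                5
drop duplicate cond (keep=first):
   days  wind   cond    city  days_minus_wind
0    19    11    sun   Perth                8
1    15    31  cloud  Denver              -16
add column scaled = t['days'] * t['days_minus_wind']:
   days  wind   cond    city  days_minus_wind  scaled
0    19    11    sun   Perth                8     152
1    15    31  cloud  Denver              -16    -240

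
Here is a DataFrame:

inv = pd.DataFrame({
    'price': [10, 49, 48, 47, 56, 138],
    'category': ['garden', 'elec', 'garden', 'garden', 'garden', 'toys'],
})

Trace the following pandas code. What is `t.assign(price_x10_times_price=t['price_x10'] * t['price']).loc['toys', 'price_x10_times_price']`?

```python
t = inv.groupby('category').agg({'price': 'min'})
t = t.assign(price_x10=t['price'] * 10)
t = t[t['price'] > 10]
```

190440

group by category, min of price:
          price
category       
elec         49
garden       10
toys        138
add column price_x10 = t['price'] * 10:
          price  price_x10
category                  
elec         49        490
garden       10        100
toys        138       1380
filter rows where price > 10:
          price  price_x10
category                  
elec         49        490
toys        138       1380
add column price_x10_times_price = t['price_x10'] * t['price']:
          price  price_x10  price_x10_times_price
category                                         
elec         49        490                  24010
toys        138       1380                 190440
Finally, value at row 'toys', column 'price_x10_times_price' = 190440.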